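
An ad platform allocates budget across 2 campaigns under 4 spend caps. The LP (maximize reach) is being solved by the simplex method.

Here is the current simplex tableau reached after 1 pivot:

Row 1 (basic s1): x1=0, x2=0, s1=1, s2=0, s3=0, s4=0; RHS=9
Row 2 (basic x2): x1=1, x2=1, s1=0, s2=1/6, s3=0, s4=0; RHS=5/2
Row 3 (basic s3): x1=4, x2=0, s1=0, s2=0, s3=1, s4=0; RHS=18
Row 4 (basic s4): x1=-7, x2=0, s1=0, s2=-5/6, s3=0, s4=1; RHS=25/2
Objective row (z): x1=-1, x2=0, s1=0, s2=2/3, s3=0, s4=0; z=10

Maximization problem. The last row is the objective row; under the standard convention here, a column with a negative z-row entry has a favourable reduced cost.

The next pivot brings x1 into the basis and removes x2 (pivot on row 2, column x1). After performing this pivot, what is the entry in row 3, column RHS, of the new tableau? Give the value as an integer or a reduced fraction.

Pivot element is row 2, column x1: 1.
Normalize row 2: new (row 2, RHS) = (5/2)/1 = 5/2.
row 3 ← row 3 − 4·(new row 2): 18 − 4·(5/2) = 8.

8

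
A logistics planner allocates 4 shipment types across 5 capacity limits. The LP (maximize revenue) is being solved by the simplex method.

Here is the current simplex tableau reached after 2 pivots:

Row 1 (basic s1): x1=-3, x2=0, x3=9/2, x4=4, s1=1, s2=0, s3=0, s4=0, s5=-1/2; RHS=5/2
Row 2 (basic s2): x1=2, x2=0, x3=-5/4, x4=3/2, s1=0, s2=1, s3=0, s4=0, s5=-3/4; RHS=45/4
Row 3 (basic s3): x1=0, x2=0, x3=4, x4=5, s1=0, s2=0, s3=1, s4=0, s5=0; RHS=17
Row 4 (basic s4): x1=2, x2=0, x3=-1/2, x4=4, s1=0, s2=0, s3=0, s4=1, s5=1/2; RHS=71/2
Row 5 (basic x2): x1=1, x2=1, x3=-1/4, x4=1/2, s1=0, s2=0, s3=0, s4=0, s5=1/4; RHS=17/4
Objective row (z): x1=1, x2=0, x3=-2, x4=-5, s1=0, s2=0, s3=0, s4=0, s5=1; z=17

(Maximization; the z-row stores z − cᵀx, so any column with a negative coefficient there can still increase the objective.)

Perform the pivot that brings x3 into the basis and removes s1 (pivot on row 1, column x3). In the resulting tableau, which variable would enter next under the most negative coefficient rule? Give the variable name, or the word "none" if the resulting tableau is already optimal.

x4

Pivot element 9/2. New z-row = old z-row − (-2)·(row 1/(9/2)).
Updated z-row coefficients: x1: -1/3, x2: 0, x3: 0, x4: -29/9, s1: 4/9, s2: 0, s3: 0, s4: 0, s5: 7/9.
The most negative is -29/9 in column x4, so x4 would enter next.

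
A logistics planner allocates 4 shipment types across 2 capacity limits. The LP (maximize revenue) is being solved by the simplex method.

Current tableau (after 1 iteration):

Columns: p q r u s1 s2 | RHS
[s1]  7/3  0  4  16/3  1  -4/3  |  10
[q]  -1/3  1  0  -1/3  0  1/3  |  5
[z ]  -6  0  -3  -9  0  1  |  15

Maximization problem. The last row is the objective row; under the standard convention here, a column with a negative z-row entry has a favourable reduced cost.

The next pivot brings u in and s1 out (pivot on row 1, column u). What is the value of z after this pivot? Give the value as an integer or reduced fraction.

Minimum ratio for u: 10/(16/3) = 15/8.
z changes by −(z-row coeff of u)·ratio = −(-9)·(15/8) = 135/8.
New z = 15 + (135/8) = 255/8.

255/8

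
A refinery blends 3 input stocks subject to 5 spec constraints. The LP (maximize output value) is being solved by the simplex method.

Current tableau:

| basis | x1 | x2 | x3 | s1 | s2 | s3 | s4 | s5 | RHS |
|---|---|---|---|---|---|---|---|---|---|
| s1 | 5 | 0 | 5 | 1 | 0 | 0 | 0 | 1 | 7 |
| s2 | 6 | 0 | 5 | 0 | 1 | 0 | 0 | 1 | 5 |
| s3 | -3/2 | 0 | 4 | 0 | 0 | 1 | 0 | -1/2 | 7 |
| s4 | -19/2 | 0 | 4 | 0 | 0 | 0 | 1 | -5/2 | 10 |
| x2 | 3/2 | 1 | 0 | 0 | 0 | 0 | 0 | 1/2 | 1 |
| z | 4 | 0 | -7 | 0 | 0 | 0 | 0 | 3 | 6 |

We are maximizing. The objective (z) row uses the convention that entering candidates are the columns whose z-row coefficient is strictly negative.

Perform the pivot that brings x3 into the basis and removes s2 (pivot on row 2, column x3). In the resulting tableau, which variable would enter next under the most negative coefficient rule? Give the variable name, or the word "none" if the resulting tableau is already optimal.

Pivot element 5. New z-row = old z-row − (-7)·(row 2/5).
Updated z-row coefficients: x1: 62/5, x2: 0, x3: 0, s1: 0, s2: 7/5, s3: 0, s4: 0, s5: 22/5.
No coefficient is strictly negative; the tableau after this pivot is optimal.

none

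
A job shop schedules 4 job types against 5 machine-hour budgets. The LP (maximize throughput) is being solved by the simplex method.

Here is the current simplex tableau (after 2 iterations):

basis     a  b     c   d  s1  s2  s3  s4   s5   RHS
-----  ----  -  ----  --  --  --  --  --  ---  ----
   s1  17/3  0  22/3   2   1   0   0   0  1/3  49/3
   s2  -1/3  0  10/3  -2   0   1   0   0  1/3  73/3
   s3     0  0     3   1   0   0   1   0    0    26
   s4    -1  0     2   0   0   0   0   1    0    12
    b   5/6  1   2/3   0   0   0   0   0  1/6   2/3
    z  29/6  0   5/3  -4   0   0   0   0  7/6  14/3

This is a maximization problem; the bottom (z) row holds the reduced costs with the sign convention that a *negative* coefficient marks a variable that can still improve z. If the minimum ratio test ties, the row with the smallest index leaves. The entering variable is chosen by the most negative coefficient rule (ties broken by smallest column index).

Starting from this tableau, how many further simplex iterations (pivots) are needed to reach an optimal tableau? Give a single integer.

1

pivot: d in, s1 out → z = 112/3
No improving column remains; optimal.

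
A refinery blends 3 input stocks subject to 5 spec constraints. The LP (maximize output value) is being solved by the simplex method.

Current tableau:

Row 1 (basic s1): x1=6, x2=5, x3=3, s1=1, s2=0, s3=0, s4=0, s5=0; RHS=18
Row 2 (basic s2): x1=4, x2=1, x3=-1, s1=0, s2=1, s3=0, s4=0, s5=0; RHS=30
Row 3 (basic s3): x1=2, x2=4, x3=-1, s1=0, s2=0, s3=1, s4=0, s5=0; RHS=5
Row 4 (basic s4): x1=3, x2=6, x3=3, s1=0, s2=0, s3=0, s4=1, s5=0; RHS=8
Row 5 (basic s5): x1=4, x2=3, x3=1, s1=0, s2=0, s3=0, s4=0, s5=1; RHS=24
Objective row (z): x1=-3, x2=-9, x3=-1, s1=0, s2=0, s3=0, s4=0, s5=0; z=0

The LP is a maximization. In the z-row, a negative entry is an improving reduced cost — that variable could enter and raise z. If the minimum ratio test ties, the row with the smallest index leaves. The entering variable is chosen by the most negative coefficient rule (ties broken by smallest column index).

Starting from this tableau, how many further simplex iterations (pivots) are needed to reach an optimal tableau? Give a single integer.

2

pivot: x2 in, s3 out → z = 45/4
pivot: x3 in, s4 out → z = 209/18
No improving column remains; optimal.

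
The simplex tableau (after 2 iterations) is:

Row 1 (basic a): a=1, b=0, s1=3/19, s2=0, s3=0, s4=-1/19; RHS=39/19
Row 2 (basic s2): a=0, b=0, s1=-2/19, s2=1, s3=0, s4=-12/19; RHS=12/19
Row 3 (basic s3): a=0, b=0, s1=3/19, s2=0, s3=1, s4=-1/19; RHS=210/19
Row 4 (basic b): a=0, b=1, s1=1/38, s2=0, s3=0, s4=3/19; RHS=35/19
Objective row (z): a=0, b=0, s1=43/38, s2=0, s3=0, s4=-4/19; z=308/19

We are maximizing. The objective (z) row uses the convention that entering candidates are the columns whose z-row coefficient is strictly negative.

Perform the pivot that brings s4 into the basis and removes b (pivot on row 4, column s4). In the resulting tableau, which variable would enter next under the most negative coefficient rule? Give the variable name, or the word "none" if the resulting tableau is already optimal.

none

Pivot element 3/19. New z-row = old z-row − (-4/19)·(row 4/(3/19)).
Updated z-row coefficients: a: 0, b: 4/3, s1: 7/6, s2: 0, s3: 0, s4: 0.
No coefficient is strictly negative; the tableau after this pivot is optimal.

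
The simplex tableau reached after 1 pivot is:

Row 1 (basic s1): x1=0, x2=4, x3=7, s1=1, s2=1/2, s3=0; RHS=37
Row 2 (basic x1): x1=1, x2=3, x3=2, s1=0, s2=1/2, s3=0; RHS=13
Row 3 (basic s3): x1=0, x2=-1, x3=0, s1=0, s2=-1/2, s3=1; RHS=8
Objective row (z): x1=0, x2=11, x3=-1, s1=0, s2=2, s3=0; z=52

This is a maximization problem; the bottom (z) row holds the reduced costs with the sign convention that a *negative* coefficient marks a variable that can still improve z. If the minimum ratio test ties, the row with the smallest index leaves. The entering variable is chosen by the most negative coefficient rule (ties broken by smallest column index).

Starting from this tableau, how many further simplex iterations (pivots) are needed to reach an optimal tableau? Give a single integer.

pivot: x3 in, s1 out → z = 401/7
No improving column remains; optimal.

1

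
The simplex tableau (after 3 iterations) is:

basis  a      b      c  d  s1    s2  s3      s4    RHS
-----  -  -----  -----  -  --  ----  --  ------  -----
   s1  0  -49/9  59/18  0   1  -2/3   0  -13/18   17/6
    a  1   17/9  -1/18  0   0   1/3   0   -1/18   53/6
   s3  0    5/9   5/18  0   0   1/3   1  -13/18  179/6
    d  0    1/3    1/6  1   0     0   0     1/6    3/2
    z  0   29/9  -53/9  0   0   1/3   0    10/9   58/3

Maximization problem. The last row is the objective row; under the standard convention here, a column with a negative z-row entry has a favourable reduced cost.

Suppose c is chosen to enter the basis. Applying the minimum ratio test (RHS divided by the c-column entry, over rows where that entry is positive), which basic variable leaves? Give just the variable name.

s1

Ratios: row 1 (s1): (17/6)/(59/18) = 51/59; row 2 (a): entry -1/18 ≤ 0, skip; row 3 (s3): (179/6)/(5/18) = 537/5; row 4 (d): (3/2)/(1/6) = 9.
Minimum ratio 51/59 is in the s1 row, so s1 leaves.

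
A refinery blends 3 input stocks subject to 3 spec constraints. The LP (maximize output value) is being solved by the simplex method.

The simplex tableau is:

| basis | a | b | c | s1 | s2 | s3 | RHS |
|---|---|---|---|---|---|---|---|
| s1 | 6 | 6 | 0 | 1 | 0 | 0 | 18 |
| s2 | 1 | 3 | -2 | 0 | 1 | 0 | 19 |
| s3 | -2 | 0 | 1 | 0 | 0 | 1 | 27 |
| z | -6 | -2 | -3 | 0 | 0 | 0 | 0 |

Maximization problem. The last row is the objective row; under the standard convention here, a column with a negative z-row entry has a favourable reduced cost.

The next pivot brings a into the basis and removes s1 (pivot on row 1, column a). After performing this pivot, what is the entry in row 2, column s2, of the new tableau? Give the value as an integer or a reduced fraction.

1

Pivot element is row 1, column a: 6.
Normalize row 1: new (row 1, s2) = 0/6 = 0.
row 2 ← row 2 − 1·(new row 1): 1 − 1·0 = 1.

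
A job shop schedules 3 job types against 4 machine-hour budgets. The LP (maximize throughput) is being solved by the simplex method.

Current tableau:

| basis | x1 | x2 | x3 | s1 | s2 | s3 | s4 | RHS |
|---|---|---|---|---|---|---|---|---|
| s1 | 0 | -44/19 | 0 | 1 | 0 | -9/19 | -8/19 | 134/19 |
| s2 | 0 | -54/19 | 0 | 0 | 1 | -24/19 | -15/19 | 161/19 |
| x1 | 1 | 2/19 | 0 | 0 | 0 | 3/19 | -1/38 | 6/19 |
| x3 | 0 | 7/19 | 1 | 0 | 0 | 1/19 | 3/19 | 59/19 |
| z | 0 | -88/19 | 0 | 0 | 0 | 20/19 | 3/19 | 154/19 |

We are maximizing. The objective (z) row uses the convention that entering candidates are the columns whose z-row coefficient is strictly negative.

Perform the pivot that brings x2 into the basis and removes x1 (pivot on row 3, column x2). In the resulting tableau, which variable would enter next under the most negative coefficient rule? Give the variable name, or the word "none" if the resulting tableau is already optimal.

Pivot element 2/19. New z-row = old z-row − (-88/19)·(row 3/(2/19)).
Updated z-row coefficients: x1: 44, x2: 0, x3: 0, s1: 0, s2: 0, s3: 8, s4: -1.
The most negative is -1 in column s4, so s4 would enter next.

s4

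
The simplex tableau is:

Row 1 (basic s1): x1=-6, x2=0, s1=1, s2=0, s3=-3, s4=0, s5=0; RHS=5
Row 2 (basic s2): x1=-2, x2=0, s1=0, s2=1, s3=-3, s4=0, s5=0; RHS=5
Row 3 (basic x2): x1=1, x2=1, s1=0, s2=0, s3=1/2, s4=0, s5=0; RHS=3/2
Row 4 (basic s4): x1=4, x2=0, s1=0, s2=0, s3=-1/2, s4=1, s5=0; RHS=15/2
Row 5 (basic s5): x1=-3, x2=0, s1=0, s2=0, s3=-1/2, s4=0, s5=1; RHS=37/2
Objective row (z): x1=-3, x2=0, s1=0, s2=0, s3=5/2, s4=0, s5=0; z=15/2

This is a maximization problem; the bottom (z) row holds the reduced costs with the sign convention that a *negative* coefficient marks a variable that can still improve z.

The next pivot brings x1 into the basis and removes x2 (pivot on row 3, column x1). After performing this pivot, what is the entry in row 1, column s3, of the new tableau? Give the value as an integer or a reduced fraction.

Pivot element is row 3, column x1: 1.
Normalize row 3: new (row 3, s3) = (1/2)/1 = 1/2.
row 1 ← row 1 − (-6)·(new row 3): -3 − (-6)·(1/2) = 0.

0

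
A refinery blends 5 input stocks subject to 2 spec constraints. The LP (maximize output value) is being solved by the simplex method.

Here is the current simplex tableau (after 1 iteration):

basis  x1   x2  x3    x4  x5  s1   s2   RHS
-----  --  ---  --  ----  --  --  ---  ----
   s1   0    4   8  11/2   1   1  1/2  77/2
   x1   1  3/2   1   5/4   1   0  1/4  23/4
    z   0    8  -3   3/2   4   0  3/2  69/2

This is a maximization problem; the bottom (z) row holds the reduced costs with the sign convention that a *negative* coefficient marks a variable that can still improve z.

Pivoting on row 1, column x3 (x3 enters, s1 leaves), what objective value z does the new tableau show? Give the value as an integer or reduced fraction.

Minimum ratio for x3: (77/2)/8 = 77/16.
z changes by −(z-row coeff of x3)·ratio = −(-3)·(77/16) = 231/16.
New z = 69/2 + (231/16) = 783/16.

783/16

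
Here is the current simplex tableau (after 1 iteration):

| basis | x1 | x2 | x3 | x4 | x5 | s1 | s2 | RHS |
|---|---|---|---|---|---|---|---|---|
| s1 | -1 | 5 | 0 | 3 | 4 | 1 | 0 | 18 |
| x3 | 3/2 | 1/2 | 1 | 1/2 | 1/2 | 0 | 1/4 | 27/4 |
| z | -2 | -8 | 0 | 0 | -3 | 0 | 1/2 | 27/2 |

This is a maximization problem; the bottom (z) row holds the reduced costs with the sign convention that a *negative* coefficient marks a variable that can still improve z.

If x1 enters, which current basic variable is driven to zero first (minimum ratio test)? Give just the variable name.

Ratios: row 1 (s1): entry -1 ≤ 0, skip; row 2 (x3): (27/4)/(3/2) = 9/2.
Minimum ratio 9/2 is in the x3 row, so x3 leaves.

x3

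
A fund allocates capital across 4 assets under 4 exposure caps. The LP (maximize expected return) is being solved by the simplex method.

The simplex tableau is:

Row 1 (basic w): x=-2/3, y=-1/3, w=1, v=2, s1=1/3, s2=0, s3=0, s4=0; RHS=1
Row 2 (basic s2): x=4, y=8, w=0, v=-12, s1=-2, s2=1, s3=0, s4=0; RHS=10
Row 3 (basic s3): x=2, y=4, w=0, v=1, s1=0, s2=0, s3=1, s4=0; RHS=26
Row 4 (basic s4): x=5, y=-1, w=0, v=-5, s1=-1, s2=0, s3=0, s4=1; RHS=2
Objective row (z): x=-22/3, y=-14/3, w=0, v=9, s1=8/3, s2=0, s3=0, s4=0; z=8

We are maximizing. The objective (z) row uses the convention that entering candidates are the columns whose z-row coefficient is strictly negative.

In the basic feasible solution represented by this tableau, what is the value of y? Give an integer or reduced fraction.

y is nonbasic (not in the basis column), so its value in the current BFS is 0.

0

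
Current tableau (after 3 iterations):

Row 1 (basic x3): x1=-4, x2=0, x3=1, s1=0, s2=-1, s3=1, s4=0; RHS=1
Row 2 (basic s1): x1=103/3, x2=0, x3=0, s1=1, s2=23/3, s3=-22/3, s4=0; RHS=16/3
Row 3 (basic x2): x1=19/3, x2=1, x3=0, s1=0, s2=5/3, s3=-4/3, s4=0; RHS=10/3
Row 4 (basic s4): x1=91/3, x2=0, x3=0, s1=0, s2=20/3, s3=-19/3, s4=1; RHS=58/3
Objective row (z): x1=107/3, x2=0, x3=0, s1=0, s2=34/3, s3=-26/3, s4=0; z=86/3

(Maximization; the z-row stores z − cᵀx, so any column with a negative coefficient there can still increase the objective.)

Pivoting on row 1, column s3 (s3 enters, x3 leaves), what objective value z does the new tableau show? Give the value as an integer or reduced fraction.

112/3

Minimum ratio for s3: 1/1 = 1.
z changes by −(z-row coeff of s3)·ratio = −(-26/3)·1 = 26/3.
New z = 86/3 + (26/3) = 112/3.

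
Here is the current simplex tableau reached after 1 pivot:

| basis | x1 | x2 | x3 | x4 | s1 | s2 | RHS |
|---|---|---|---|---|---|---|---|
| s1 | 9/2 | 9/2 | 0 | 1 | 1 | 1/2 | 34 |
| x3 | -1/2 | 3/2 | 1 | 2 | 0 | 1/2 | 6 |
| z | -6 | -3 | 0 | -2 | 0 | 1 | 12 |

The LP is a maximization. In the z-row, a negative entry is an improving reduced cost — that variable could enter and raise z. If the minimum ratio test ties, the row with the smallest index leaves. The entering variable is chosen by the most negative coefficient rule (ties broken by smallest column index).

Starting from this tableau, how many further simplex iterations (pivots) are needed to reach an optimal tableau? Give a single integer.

pivot: x1 in, s1 out → z = 172/3
pivot: x4 in, x3 out → z = 1148/19
No improving column remains; optimal.

2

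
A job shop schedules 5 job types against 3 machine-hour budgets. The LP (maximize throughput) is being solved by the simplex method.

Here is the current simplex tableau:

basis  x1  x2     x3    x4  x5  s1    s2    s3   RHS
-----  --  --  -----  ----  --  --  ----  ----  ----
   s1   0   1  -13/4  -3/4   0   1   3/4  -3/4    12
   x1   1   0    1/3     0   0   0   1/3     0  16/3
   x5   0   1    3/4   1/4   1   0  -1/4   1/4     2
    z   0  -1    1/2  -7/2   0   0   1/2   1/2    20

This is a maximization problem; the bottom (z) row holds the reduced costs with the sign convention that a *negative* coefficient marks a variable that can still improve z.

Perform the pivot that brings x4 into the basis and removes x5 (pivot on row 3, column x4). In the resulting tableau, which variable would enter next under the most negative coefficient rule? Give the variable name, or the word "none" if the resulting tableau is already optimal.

s2

Pivot element 1/4. New z-row = old z-row − (-7/2)·(row 3/(1/4)).
Updated z-row coefficients: x1: 0, x2: 13, x3: 11, x4: 0, x5: 14, s1: 0, s2: -3, s3: 4.
The most negative is -3 in column s2, so s2 would enter next.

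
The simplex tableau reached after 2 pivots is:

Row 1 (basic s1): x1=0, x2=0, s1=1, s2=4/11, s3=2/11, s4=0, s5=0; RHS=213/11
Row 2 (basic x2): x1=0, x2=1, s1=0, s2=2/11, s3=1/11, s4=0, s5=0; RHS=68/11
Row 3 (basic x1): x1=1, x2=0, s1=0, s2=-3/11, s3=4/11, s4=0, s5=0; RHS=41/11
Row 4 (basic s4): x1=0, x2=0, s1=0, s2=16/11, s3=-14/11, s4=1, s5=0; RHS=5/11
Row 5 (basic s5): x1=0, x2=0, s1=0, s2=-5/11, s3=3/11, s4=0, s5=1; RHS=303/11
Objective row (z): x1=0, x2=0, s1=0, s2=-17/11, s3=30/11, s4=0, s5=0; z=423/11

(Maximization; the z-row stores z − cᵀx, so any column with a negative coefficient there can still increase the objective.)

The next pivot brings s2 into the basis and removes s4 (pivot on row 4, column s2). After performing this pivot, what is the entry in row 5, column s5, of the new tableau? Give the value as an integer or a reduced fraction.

1

Pivot element is row 4, column s2: 16/11.
Normalize row 4: new (row 4, s5) = 0/(16/11) = 0.
row 5 ← row 5 − (-5/11)·(new row 4): 1 − (-5/11)·0 = 1.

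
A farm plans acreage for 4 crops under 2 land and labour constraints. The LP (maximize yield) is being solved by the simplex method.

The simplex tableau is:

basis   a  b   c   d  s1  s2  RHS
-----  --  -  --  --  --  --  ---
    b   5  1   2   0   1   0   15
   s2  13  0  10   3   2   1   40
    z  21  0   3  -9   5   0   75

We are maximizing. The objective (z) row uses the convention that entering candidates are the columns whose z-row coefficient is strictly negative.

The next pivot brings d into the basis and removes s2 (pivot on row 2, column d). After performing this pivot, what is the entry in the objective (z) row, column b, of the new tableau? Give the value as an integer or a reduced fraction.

Pivot element is row 2, column d: 3.
Normalize row 2: new (row 2, b) = 0/3 = 0.
z-row ← z-row − (-9)·(new row 2): 0 − (-9)·0 = 0.

0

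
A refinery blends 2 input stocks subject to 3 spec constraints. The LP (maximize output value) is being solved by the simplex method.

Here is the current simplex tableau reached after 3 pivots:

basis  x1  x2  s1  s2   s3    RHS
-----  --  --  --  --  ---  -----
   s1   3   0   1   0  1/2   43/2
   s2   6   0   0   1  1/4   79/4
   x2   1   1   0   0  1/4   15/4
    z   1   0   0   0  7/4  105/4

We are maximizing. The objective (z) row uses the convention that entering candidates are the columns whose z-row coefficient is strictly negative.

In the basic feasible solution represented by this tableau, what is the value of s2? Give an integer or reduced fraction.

79/4

s2 is basic (row 2); its value is the RHS of that row: 79/4.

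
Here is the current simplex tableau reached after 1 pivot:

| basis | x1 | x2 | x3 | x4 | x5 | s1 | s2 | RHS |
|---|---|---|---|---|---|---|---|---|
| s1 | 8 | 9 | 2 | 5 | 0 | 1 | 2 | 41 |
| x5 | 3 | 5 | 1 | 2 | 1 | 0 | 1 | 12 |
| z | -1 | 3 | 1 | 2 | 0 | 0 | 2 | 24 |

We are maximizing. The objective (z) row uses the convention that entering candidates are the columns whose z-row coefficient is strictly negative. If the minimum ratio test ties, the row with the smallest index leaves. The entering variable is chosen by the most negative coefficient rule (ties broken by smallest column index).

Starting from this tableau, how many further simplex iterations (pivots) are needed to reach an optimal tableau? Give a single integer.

pivot: x1 in, x5 out → z = 28
No improving column remains; optimal.

1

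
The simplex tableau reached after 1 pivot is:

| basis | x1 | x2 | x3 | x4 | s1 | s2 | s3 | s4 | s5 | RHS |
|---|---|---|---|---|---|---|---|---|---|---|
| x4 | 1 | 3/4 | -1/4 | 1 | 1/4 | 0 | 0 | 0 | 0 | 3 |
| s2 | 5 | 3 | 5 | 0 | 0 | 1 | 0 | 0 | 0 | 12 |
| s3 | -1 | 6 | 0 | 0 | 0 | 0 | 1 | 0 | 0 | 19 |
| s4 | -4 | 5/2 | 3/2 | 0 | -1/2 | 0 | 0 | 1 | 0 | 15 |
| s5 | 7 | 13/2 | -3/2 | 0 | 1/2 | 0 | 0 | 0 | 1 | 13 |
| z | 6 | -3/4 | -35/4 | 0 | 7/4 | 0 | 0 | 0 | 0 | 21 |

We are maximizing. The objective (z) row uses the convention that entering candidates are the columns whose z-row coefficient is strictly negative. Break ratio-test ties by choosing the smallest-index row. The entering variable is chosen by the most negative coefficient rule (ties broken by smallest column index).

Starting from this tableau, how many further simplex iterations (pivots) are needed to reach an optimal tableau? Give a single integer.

1

pivot: x3 in, s2 out → z = 42
No improving column remains; optimal.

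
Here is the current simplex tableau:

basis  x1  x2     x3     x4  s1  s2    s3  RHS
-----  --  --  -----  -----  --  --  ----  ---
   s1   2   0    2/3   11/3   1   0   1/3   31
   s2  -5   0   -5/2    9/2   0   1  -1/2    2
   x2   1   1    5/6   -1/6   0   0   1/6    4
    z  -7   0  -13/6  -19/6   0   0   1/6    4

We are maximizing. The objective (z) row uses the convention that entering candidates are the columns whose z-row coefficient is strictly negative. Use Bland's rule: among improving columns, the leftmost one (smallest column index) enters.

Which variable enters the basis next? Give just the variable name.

Objective-row coefficients: x1: -7, x2: 0, x3: -13/6, x4: -19/6, s1: 0, s2: 0, s3: 1/6.
Improving columns: x1, x3, x4. Bland's rule picks the smallest column index → x1.

x1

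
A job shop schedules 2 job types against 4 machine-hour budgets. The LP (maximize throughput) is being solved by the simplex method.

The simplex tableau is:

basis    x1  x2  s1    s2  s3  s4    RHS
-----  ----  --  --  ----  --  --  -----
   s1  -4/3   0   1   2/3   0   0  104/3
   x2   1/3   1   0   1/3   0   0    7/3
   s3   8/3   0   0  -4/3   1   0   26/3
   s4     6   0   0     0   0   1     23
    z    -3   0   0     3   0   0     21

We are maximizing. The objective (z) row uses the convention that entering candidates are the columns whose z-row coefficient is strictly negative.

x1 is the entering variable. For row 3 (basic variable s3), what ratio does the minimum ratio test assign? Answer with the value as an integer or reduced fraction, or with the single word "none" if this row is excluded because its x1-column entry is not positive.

Ratio = RHS / (x1 entry) = (26/3) / (8/3) = 13/4.

13/4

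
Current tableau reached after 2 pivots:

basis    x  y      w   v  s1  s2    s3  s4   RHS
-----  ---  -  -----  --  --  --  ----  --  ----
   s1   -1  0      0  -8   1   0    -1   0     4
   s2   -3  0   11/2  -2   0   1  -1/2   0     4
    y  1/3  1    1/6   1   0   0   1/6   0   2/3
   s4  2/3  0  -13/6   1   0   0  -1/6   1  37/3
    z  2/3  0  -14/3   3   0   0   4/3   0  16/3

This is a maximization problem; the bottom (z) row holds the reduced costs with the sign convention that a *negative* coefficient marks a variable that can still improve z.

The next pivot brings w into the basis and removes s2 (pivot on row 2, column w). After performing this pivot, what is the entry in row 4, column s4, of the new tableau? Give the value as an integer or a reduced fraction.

1

Pivot element is row 2, column w: 11/2.
Normalize row 2: new (row 2, s4) = 0/(11/2) = 0.
row 4 ← row 4 − (-13/6)·(new row 2): 1 − (-13/6)·0 = 1.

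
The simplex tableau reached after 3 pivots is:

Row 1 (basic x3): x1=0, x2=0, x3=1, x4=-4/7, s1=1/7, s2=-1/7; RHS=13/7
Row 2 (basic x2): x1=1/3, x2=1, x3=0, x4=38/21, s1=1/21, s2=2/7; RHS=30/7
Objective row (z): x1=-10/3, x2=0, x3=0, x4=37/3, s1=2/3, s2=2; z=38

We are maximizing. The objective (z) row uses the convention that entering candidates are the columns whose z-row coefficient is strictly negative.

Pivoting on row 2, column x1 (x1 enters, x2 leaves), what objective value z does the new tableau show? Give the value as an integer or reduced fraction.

Minimum ratio for x1: (30/7)/(1/3) = 90/7.
z changes by −(z-row coeff of x1)·ratio = −(-10/3)·(90/7) = 300/7.
New z = 38 + (300/7) = 566/7.

566/7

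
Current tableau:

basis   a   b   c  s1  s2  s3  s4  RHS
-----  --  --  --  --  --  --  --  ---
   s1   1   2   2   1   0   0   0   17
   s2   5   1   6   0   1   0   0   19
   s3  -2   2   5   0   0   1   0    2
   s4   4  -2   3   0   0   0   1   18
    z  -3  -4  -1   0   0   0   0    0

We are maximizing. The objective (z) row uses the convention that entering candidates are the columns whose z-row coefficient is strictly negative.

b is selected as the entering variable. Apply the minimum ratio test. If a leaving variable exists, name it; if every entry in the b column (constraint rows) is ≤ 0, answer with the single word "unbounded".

s3

Ratios: row 1 (s1): 17/2 = 17/2; row 2 (s2): 19/1 = 19; row 3 (s3): 2/2 = 1; row 4 (s4): entry -2 ≤ 0, skip.
Minimum ratio is in the s3 row, so s3 leaves.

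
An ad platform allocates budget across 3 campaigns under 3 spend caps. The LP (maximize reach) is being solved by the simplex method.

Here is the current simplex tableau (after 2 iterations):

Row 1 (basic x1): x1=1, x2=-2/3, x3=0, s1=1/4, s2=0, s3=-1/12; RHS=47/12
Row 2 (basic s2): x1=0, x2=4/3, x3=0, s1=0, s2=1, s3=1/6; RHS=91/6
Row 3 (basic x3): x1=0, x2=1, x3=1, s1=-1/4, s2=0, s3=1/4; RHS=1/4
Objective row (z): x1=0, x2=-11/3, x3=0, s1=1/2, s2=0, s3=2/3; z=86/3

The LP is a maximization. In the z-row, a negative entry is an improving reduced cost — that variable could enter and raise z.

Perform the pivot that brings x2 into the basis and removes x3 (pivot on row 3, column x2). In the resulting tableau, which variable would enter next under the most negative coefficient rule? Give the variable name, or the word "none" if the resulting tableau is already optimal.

Pivot element 1. New z-row = old z-row − (-11/3)·(row 3/1).
Updated z-row coefficients: x1: 0, x2: 0, x3: 11/3, s1: -5/12, s2: 0, s3: 19/12.
The most negative is -5/12 in column s1, so s1 would enter next.

s1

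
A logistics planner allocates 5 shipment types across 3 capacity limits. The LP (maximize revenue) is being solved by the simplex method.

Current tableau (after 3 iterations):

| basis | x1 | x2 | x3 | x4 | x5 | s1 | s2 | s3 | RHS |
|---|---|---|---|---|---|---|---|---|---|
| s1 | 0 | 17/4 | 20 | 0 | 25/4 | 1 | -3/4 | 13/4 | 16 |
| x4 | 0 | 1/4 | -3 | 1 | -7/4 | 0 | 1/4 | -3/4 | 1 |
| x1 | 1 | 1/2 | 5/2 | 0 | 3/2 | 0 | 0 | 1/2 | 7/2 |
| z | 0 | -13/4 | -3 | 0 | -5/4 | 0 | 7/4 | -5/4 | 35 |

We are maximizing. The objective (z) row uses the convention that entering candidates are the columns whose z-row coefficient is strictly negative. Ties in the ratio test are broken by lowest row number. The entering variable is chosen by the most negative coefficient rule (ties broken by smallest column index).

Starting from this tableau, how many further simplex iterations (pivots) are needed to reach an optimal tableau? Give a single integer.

1

pivot: x2 in, s1 out → z = 803/17
No improving column remains; optimal.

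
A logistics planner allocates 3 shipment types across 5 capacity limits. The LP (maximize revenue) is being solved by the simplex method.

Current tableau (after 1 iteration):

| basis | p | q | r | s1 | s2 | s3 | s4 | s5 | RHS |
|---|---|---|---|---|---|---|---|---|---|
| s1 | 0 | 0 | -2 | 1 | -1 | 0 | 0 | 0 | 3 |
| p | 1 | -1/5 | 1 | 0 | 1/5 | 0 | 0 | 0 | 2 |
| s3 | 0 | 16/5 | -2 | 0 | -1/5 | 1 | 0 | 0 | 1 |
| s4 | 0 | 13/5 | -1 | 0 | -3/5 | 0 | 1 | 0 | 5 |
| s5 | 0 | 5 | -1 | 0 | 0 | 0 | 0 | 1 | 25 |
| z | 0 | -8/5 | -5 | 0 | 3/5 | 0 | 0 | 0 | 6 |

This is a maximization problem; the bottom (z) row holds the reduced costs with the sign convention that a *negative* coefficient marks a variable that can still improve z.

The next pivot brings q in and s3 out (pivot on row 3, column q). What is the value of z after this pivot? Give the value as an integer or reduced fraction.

13/2

Minimum ratio for q: 1/(16/5) = 5/16.
z changes by −(z-row coeff of q)·ratio = −(-8/5)·(5/16) = 1/2.
New z = 6 + (1/2) = 13/2.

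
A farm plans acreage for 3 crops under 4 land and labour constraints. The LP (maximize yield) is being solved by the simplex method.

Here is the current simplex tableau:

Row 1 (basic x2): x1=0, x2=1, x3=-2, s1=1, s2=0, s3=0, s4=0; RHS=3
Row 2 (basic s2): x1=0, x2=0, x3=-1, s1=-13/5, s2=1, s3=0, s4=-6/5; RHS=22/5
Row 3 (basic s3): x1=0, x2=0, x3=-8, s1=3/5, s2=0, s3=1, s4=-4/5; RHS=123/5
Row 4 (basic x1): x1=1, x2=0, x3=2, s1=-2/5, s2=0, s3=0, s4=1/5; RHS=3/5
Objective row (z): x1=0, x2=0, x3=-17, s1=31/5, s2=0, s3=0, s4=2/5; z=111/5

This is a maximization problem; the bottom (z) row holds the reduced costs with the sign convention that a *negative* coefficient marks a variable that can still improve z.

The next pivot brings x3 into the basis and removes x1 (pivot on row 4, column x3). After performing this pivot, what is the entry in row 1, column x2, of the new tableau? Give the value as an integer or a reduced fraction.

1

Pivot element is row 4, column x3: 2.
Normalize row 4: new (row 4, x2) = 0/2 = 0.
row 1 ← row 1 − (-2)·(new row 4): 1 − (-2)·0 = 1.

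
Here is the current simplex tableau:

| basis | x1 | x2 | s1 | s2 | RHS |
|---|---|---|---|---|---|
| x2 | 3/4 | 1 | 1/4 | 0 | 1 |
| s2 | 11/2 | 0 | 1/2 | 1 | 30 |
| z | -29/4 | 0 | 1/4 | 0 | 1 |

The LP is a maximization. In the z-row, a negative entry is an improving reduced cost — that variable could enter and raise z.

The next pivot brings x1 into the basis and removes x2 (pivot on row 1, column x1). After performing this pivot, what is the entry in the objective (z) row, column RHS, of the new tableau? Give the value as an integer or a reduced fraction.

Pivot element is row 1, column x1: 3/4.
Normalize row 1: new (row 1, RHS) = 1/(3/4) = 4/3.
z-row ← z-row − (-29/4)·(new row 1): 1 − (-29/4)·(4/3) = 32/3.

32/3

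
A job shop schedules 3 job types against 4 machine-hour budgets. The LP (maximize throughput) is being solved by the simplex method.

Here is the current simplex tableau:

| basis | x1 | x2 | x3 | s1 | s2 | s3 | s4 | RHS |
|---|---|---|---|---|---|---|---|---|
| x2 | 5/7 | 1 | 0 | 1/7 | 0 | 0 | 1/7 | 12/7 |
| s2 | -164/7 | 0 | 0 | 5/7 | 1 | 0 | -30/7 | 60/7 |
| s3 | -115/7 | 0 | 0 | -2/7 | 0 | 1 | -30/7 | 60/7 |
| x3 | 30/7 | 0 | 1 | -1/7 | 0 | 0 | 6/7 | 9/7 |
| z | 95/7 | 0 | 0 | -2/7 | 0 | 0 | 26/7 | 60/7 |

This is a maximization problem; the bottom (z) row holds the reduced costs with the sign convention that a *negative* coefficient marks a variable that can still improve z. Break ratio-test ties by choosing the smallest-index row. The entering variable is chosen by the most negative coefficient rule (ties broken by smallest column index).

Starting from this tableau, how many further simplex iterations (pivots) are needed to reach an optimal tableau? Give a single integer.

pivot: s1 in, x2 out → z = 12
No improving column remains; optimal.

1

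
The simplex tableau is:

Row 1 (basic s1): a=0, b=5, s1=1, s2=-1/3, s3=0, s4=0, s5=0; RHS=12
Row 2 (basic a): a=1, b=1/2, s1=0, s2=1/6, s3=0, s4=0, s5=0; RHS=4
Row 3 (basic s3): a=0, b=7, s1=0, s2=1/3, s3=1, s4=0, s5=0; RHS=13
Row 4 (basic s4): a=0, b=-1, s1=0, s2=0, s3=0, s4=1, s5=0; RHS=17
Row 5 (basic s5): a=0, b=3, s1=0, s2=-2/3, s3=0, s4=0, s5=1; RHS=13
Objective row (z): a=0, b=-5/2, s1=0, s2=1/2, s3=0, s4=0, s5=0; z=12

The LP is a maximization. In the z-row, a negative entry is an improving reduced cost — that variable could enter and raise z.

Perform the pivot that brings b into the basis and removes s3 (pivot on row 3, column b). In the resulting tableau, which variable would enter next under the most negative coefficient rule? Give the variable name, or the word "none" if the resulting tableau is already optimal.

Pivot element 7. New z-row = old z-row − (-5/2)·(row 3/7).
Updated z-row coefficients: a: 0, b: 0, s1: 0, s2: 13/21, s3: 5/14, s4: 0, s5: 0.
No coefficient is strictly negative; the tableau after this pivot is optimal.

none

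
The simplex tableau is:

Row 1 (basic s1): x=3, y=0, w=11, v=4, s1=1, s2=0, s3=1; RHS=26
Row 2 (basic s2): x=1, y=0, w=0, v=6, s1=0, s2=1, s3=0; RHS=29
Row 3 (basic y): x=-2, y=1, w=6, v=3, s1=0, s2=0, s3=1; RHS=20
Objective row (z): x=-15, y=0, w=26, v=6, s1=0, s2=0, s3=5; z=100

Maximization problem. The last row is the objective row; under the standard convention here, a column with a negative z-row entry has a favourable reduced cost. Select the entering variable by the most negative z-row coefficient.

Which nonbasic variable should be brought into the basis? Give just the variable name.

x

Objective-row coefficients: x: -15, y: 0, w: 26, v: 6, s1: 0, s2: 0, s3: 5.
The most negative is -15 in column x, so x enters.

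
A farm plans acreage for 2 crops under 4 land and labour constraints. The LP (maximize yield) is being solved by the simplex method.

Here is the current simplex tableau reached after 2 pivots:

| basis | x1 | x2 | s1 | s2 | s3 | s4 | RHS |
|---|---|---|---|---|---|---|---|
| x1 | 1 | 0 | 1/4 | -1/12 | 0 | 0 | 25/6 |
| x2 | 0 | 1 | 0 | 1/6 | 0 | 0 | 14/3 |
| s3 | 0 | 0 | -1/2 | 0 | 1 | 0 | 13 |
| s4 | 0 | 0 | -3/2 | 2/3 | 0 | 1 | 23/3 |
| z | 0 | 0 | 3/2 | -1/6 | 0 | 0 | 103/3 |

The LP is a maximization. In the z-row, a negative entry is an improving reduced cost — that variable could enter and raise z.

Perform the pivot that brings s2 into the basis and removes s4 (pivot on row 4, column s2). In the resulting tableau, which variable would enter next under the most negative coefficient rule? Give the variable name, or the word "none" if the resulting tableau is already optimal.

none

Pivot element 2/3. New z-row = old z-row − (-1/6)·(row 4/(2/3)).
Updated z-row coefficients: x1: 0, x2: 0, s1: 9/8, s2: 0, s3: 0, s4: 1/4.
No coefficient is strictly negative; the tableau after this pivot is optimal.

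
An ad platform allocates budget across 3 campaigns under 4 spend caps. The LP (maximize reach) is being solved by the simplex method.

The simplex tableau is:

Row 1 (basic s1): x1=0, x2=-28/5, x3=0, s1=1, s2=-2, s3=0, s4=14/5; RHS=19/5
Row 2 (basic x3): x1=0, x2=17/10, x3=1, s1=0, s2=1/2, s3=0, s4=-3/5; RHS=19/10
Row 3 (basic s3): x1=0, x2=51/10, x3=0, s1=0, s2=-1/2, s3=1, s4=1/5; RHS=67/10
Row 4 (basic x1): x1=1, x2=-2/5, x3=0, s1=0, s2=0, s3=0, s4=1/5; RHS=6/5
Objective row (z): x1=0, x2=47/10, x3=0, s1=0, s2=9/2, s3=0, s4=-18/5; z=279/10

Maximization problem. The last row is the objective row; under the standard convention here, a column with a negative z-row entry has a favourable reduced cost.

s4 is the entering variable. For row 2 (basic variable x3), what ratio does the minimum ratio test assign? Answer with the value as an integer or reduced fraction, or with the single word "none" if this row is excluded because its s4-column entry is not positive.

none

The s4 entry in row 2 is -3/5 ≤ 0, so this row gives no ratio.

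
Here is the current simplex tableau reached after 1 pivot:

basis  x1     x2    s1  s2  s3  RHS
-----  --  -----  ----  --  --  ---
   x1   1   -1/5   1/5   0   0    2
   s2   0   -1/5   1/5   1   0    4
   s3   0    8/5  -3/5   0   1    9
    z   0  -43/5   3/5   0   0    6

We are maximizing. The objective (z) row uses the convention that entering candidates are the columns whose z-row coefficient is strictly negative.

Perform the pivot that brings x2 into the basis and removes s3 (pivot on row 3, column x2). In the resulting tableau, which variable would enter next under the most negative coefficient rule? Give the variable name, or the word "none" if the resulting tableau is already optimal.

Pivot element 8/5. New z-row = old z-row − (-43/5)·(row 3/(8/5)).
Updated z-row coefficients: x1: 0, x2: 0, s1: -21/8, s2: 0, s3: 43/8.
The most negative is -21/8 in column s1, so s1 would enter next.

s1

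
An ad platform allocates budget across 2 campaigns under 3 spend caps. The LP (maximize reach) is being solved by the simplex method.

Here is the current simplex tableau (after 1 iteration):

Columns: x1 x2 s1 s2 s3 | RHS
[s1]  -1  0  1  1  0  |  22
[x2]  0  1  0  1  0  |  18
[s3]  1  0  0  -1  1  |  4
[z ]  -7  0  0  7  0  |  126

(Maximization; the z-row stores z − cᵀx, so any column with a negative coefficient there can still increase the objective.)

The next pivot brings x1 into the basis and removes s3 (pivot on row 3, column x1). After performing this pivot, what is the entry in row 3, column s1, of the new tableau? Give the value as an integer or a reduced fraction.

Pivot element is row 3, column x1: 1.
Normalize row 3: new (row 3, s1) = 0/1 = 0.
Row 3 is the pivot row, so the entry is 0.

0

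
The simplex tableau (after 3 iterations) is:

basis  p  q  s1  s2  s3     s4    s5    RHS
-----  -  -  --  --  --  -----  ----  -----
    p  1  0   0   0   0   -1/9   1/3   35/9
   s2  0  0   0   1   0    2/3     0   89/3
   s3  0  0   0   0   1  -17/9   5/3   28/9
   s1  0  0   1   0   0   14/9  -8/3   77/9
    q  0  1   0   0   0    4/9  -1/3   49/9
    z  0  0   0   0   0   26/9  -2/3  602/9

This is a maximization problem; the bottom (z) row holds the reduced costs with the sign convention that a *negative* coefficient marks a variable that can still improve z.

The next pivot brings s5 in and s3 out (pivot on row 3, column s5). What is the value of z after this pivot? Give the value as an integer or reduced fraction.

1022/15

Minimum ratio for s5: (28/9)/(5/3) = 28/15.
z changes by −(z-row coeff of s5)·ratio = −(-2/3)·(28/15) = 56/45.
New z = 602/9 + (56/45) = 1022/15.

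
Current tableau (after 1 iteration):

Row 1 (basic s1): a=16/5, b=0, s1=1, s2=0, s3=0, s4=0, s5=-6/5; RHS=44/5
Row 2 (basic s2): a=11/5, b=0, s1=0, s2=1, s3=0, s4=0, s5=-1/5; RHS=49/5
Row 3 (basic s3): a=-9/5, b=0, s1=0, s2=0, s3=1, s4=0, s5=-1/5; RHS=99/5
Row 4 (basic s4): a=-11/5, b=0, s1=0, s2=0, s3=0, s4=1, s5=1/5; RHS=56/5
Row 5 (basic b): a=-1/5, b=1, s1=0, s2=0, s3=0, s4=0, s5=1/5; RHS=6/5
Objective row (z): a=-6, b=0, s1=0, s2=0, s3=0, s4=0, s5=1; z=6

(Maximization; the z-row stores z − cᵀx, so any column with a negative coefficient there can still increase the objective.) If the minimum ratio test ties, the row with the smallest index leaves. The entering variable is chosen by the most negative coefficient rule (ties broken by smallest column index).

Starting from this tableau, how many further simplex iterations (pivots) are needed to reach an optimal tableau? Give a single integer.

pivot: a in, s1 out → z = 45/2
pivot: s5 in, s2 out → z = 30
No improving column remains; optimal.

2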